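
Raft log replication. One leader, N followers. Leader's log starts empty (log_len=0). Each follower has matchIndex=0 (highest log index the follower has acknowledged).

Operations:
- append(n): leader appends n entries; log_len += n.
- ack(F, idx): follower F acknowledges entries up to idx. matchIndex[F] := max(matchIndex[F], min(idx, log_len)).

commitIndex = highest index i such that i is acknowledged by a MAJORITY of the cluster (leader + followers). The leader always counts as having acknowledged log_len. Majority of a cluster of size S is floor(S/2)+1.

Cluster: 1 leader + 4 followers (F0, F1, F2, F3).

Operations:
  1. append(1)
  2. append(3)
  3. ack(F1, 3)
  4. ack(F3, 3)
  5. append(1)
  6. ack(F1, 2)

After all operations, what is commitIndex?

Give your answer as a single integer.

Op 1: append 1 -> log_len=1
Op 2: append 3 -> log_len=4
Op 3: F1 acks idx 3 -> match: F0=0 F1=3 F2=0 F3=0; commitIndex=0
Op 4: F3 acks idx 3 -> match: F0=0 F1=3 F2=0 F3=3; commitIndex=3
Op 5: append 1 -> log_len=5
Op 6: F1 acks idx 2 -> match: F0=0 F1=3 F2=0 F3=3; commitIndex=3

Answer: 3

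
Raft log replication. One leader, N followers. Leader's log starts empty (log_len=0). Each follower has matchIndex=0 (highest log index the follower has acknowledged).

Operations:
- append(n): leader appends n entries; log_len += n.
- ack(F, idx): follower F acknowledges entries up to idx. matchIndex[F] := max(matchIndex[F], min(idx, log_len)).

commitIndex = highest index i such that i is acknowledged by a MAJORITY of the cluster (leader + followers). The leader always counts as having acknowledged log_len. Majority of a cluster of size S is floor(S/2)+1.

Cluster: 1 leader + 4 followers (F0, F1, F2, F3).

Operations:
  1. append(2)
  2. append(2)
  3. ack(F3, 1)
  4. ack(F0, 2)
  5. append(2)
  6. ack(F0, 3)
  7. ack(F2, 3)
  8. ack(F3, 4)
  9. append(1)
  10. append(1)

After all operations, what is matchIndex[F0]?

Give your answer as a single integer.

Op 1: append 2 -> log_len=2
Op 2: append 2 -> log_len=4
Op 3: F3 acks idx 1 -> match: F0=0 F1=0 F2=0 F3=1; commitIndex=0
Op 4: F0 acks idx 2 -> match: F0=2 F1=0 F2=0 F3=1; commitIndex=1
Op 5: append 2 -> log_len=6
Op 6: F0 acks idx 3 -> match: F0=3 F1=0 F2=0 F3=1; commitIndex=1
Op 7: F2 acks idx 3 -> match: F0=3 F1=0 F2=3 F3=1; commitIndex=3
Op 8: F3 acks idx 4 -> match: F0=3 F1=0 F2=3 F3=4; commitIndex=3
Op 9: append 1 -> log_len=7
Op 10: append 1 -> log_len=8

Answer: 3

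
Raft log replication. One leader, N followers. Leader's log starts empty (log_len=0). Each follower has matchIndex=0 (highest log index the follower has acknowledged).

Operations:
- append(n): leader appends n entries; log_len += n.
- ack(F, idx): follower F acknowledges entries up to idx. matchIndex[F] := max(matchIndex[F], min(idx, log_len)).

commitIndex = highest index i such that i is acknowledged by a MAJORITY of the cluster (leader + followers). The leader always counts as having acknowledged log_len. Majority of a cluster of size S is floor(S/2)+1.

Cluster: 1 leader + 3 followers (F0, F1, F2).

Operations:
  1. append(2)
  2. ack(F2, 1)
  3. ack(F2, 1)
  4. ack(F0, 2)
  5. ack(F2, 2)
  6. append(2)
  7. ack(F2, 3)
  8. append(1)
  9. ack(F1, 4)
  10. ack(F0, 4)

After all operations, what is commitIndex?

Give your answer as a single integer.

Answer: 4

Derivation:
Op 1: append 2 -> log_len=2
Op 2: F2 acks idx 1 -> match: F0=0 F1=0 F2=1; commitIndex=0
Op 3: F2 acks idx 1 -> match: F0=0 F1=0 F2=1; commitIndex=0
Op 4: F0 acks idx 2 -> match: F0=2 F1=0 F2=1; commitIndex=1
Op 5: F2 acks idx 2 -> match: F0=2 F1=0 F2=2; commitIndex=2
Op 6: append 2 -> log_len=4
Op 7: F2 acks idx 3 -> match: F0=2 F1=0 F2=3; commitIndex=2
Op 8: append 1 -> log_len=5
Op 9: F1 acks idx 4 -> match: F0=2 F1=4 F2=3; commitIndex=3
Op 10: F0 acks idx 4 -> match: F0=4 F1=4 F2=3; commitIndex=4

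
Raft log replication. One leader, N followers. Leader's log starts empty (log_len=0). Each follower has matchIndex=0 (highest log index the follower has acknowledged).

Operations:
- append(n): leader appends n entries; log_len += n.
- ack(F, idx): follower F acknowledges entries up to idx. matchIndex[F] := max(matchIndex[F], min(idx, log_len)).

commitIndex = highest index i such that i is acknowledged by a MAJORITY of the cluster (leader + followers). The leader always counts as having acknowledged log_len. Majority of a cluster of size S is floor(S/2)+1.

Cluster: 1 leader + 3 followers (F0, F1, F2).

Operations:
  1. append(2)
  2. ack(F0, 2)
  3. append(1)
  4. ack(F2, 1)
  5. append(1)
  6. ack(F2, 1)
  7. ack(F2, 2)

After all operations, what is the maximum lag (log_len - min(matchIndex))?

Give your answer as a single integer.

Op 1: append 2 -> log_len=2
Op 2: F0 acks idx 2 -> match: F0=2 F1=0 F2=0; commitIndex=0
Op 3: append 1 -> log_len=3
Op 4: F2 acks idx 1 -> match: F0=2 F1=0 F2=1; commitIndex=1
Op 5: append 1 -> log_len=4
Op 6: F2 acks idx 1 -> match: F0=2 F1=0 F2=1; commitIndex=1
Op 7: F2 acks idx 2 -> match: F0=2 F1=0 F2=2; commitIndex=2

Answer: 4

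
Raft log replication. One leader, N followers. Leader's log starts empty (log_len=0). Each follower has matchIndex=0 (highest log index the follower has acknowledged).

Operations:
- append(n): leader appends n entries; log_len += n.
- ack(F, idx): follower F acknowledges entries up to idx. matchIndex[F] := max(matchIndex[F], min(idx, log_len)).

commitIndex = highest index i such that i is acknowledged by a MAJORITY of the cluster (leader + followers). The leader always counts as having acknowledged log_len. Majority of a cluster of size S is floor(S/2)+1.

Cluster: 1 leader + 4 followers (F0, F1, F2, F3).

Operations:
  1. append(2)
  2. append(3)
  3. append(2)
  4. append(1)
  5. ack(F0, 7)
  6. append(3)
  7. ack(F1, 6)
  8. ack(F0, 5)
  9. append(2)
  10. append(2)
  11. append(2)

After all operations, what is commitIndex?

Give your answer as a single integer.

Op 1: append 2 -> log_len=2
Op 2: append 3 -> log_len=5
Op 3: append 2 -> log_len=7
Op 4: append 1 -> log_len=8
Op 5: F0 acks idx 7 -> match: F0=7 F1=0 F2=0 F3=0; commitIndex=0
Op 6: append 3 -> log_len=11
Op 7: F1 acks idx 6 -> match: F0=7 F1=6 F2=0 F3=0; commitIndex=6
Op 8: F0 acks idx 5 -> match: F0=7 F1=6 F2=0 F3=0; commitIndex=6
Op 9: append 2 -> log_len=13
Op 10: append 2 -> log_len=15
Op 11: append 2 -> log_len=17

Answer: 6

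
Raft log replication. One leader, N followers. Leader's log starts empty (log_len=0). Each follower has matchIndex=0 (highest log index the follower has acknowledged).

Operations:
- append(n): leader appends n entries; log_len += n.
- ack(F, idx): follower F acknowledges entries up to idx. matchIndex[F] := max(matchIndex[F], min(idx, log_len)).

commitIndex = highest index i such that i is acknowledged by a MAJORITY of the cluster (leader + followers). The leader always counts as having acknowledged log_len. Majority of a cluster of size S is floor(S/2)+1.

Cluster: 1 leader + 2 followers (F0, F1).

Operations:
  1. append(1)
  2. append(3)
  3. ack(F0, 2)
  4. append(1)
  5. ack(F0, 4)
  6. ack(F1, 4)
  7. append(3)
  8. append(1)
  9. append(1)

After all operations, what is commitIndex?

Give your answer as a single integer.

Op 1: append 1 -> log_len=1
Op 2: append 3 -> log_len=4
Op 3: F0 acks idx 2 -> match: F0=2 F1=0; commitIndex=2
Op 4: append 1 -> log_len=5
Op 5: F0 acks idx 4 -> match: F0=4 F1=0; commitIndex=4
Op 6: F1 acks idx 4 -> match: F0=4 F1=4; commitIndex=4
Op 7: append 3 -> log_len=8
Op 8: append 1 -> log_len=9
Op 9: append 1 -> log_len=10

Answer: 4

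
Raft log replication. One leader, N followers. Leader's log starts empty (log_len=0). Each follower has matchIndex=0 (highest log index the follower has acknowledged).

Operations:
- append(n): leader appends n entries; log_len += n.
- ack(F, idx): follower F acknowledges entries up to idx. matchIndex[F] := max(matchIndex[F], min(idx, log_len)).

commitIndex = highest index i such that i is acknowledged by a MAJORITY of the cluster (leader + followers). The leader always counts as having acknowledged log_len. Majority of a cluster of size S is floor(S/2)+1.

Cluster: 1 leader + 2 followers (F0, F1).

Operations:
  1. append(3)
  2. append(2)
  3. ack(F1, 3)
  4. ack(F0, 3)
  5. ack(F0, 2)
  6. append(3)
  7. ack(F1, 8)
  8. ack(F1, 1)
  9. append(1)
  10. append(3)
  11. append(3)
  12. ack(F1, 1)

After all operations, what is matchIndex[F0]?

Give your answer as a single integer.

Answer: 3

Derivation:
Op 1: append 3 -> log_len=3
Op 2: append 2 -> log_len=5
Op 3: F1 acks idx 3 -> match: F0=0 F1=3; commitIndex=3
Op 4: F0 acks idx 3 -> match: F0=3 F1=3; commitIndex=3
Op 5: F0 acks idx 2 -> match: F0=3 F1=3; commitIndex=3
Op 6: append 3 -> log_len=8
Op 7: F1 acks idx 8 -> match: F0=3 F1=8; commitIndex=8
Op 8: F1 acks idx 1 -> match: F0=3 F1=8; commitIndex=8
Op 9: append 1 -> log_len=9
Op 10: append 3 -> log_len=12
Op 11: append 3 -> log_len=15
Op 12: F1 acks idx 1 -> match: F0=3 F1=8; commitIndex=8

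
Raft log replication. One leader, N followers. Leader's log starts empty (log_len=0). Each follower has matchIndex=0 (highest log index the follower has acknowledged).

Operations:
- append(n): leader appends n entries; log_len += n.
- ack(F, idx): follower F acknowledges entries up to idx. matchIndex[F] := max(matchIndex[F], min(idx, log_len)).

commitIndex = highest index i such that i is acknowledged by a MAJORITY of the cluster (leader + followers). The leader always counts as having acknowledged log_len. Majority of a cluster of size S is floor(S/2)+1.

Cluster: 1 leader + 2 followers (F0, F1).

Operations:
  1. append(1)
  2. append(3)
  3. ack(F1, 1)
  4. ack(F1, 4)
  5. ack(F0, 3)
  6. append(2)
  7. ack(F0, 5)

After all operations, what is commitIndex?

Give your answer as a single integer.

Answer: 5

Derivation:
Op 1: append 1 -> log_len=1
Op 2: append 3 -> log_len=4
Op 3: F1 acks idx 1 -> match: F0=0 F1=1; commitIndex=1
Op 4: F1 acks idx 4 -> match: F0=0 F1=4; commitIndex=4
Op 5: F0 acks idx 3 -> match: F0=3 F1=4; commitIndex=4
Op 6: append 2 -> log_len=6
Op 7: F0 acks idx 5 -> match: F0=5 F1=4; commitIndex=5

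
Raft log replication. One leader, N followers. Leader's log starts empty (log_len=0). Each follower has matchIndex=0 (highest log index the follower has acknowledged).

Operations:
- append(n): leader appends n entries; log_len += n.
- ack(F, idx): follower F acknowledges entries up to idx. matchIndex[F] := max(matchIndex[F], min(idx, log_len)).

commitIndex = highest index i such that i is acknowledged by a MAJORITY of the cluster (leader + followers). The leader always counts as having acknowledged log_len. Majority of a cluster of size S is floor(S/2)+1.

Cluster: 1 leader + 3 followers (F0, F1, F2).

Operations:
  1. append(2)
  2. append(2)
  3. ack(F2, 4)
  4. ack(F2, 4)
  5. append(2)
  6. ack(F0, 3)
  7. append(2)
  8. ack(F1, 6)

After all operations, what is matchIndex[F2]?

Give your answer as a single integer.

Answer: 4

Derivation:
Op 1: append 2 -> log_len=2
Op 2: append 2 -> log_len=4
Op 3: F2 acks idx 4 -> match: F0=0 F1=0 F2=4; commitIndex=0
Op 4: F2 acks idx 4 -> match: F0=0 F1=0 F2=4; commitIndex=0
Op 5: append 2 -> log_len=6
Op 6: F0 acks idx 3 -> match: F0=3 F1=0 F2=4; commitIndex=3
Op 7: append 2 -> log_len=8
Op 8: F1 acks idx 6 -> match: F0=3 F1=6 F2=4; commitIndex=4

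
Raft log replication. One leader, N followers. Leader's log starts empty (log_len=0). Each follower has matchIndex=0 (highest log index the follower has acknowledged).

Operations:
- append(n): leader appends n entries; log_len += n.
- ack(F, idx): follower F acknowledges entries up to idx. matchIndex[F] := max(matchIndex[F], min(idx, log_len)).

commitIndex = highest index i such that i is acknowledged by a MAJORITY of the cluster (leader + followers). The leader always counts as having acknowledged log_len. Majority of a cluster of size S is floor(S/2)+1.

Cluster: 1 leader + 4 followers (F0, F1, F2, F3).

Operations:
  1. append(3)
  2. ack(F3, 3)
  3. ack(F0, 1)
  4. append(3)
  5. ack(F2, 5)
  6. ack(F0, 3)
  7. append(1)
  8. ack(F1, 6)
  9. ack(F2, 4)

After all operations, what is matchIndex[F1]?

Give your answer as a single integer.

Op 1: append 3 -> log_len=3
Op 2: F3 acks idx 3 -> match: F0=0 F1=0 F2=0 F3=3; commitIndex=0
Op 3: F0 acks idx 1 -> match: F0=1 F1=0 F2=0 F3=3; commitIndex=1
Op 4: append 3 -> log_len=6
Op 5: F2 acks idx 5 -> match: F0=1 F1=0 F2=5 F3=3; commitIndex=3
Op 6: F0 acks idx 3 -> match: F0=3 F1=0 F2=5 F3=3; commitIndex=3
Op 7: append 1 -> log_len=7
Op 8: F1 acks idx 6 -> match: F0=3 F1=6 F2=5 F3=3; commitIndex=5
Op 9: F2 acks idx 4 -> match: F0=3 F1=6 F2=5 F3=3; commitIndex=5

Answer: 6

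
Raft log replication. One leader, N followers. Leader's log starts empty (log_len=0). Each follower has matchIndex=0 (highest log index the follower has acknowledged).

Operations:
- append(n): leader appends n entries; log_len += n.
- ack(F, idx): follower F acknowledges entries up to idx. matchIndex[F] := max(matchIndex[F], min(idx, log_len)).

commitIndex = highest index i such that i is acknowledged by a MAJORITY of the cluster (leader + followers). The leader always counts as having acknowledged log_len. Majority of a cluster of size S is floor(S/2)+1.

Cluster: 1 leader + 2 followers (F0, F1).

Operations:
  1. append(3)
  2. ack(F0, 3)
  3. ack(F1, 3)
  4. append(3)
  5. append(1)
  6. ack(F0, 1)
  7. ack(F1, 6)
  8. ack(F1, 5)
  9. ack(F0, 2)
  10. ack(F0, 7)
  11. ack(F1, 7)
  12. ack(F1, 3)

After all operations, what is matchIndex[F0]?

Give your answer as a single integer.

Op 1: append 3 -> log_len=3
Op 2: F0 acks idx 3 -> match: F0=3 F1=0; commitIndex=3
Op 3: F1 acks idx 3 -> match: F0=3 F1=3; commitIndex=3
Op 4: append 3 -> log_len=6
Op 5: append 1 -> log_len=7
Op 6: F0 acks idx 1 -> match: F0=3 F1=3; commitIndex=3
Op 7: F1 acks idx 6 -> match: F0=3 F1=6; commitIndex=6
Op 8: F1 acks idx 5 -> match: F0=3 F1=6; commitIndex=6
Op 9: F0 acks idx 2 -> match: F0=3 F1=6; commitIndex=6
Op 10: F0 acks idx 7 -> match: F0=7 F1=6; commitIndex=7
Op 11: F1 acks idx 7 -> match: F0=7 F1=7; commitIndex=7
Op 12: F1 acks idx 3 -> match: F0=7 F1=7; commitIndex=7

Answer: 7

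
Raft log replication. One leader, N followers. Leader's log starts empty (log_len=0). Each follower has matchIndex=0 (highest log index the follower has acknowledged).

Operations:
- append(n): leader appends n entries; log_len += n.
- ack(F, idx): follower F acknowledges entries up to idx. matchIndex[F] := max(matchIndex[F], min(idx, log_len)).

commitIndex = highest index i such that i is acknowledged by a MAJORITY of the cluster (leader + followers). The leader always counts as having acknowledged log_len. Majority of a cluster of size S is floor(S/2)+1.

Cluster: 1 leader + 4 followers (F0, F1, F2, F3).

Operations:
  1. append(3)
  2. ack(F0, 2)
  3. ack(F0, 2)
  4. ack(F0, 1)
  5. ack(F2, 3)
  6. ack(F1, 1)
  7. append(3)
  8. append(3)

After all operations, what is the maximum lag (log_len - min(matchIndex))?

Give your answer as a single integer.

Op 1: append 3 -> log_len=3
Op 2: F0 acks idx 2 -> match: F0=2 F1=0 F2=0 F3=0; commitIndex=0
Op 3: F0 acks idx 2 -> match: F0=2 F1=0 F2=0 F3=0; commitIndex=0
Op 4: F0 acks idx 1 -> match: F0=2 F1=0 F2=0 F3=0; commitIndex=0
Op 5: F2 acks idx 3 -> match: F0=2 F1=0 F2=3 F3=0; commitIndex=2
Op 6: F1 acks idx 1 -> match: F0=2 F1=1 F2=3 F3=0; commitIndex=2
Op 7: append 3 -> log_len=6
Op 8: append 3 -> log_len=9

Answer: 9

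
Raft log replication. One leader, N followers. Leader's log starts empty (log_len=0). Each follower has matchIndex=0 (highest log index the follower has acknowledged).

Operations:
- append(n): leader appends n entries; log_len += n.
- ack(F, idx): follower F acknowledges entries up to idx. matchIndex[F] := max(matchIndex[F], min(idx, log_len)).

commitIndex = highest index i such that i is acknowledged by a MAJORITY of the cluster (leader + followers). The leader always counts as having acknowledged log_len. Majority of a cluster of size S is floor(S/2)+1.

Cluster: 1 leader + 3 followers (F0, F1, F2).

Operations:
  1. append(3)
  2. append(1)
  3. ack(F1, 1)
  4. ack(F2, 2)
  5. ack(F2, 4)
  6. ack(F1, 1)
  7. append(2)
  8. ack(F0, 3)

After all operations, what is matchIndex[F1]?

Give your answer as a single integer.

Answer: 1

Derivation:
Op 1: append 3 -> log_len=3
Op 2: append 1 -> log_len=4
Op 3: F1 acks idx 1 -> match: F0=0 F1=1 F2=0; commitIndex=0
Op 4: F2 acks idx 2 -> match: F0=0 F1=1 F2=2; commitIndex=1
Op 5: F2 acks idx 4 -> match: F0=0 F1=1 F2=4; commitIndex=1
Op 6: F1 acks idx 1 -> match: F0=0 F1=1 F2=4; commitIndex=1
Op 7: append 2 -> log_len=6
Op 8: F0 acks idx 3 -> match: F0=3 F1=1 F2=4; commitIndex=3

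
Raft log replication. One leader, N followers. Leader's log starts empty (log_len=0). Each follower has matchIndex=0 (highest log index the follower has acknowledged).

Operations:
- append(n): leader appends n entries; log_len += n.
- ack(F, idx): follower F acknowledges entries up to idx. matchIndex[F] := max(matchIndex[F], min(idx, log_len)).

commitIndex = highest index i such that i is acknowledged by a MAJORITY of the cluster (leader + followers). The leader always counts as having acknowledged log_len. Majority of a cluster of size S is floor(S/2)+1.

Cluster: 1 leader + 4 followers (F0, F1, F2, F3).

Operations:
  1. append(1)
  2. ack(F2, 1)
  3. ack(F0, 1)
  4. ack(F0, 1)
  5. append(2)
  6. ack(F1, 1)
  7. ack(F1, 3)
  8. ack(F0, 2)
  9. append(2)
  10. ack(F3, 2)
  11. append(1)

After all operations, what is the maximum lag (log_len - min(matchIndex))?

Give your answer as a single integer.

Op 1: append 1 -> log_len=1
Op 2: F2 acks idx 1 -> match: F0=0 F1=0 F2=1 F3=0; commitIndex=0
Op 3: F0 acks idx 1 -> match: F0=1 F1=0 F2=1 F3=0; commitIndex=1
Op 4: F0 acks idx 1 -> match: F0=1 F1=0 F2=1 F3=0; commitIndex=1
Op 5: append 2 -> log_len=3
Op 6: F1 acks idx 1 -> match: F0=1 F1=1 F2=1 F3=0; commitIndex=1
Op 7: F1 acks idx 3 -> match: F0=1 F1=3 F2=1 F3=0; commitIndex=1
Op 8: F0 acks idx 2 -> match: F0=2 F1=3 F2=1 F3=0; commitIndex=2
Op 9: append 2 -> log_len=5
Op 10: F3 acks idx 2 -> match: F0=2 F1=3 F2=1 F3=2; commitIndex=2
Op 11: append 1 -> log_len=6

Answer: 5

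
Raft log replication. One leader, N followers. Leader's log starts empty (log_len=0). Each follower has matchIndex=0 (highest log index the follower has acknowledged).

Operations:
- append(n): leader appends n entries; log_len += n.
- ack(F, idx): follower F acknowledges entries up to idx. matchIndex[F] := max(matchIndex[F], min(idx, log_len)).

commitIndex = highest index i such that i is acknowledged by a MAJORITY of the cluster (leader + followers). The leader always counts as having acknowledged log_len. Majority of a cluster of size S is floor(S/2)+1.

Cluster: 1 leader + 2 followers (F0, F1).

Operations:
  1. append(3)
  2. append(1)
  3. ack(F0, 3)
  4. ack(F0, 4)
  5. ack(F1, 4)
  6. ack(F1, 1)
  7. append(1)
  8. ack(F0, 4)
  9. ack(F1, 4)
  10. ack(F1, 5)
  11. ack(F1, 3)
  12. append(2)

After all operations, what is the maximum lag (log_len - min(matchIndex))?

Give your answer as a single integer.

Answer: 3

Derivation:
Op 1: append 3 -> log_len=3
Op 2: append 1 -> log_len=4
Op 3: F0 acks idx 3 -> match: F0=3 F1=0; commitIndex=3
Op 4: F0 acks idx 4 -> match: F0=4 F1=0; commitIndex=4
Op 5: F1 acks idx 4 -> match: F0=4 F1=4; commitIndex=4
Op 6: F1 acks idx 1 -> match: F0=4 F1=4; commitIndex=4
Op 7: append 1 -> log_len=5
Op 8: F0 acks idx 4 -> match: F0=4 F1=4; commitIndex=4
Op 9: F1 acks idx 4 -> match: F0=4 F1=4; commitIndex=4
Op 10: F1 acks idx 5 -> match: F0=4 F1=5; commitIndex=5
Op 11: F1 acks idx 3 -> match: F0=4 F1=5; commitIndex=5
Op 12: append 2 -> log_len=7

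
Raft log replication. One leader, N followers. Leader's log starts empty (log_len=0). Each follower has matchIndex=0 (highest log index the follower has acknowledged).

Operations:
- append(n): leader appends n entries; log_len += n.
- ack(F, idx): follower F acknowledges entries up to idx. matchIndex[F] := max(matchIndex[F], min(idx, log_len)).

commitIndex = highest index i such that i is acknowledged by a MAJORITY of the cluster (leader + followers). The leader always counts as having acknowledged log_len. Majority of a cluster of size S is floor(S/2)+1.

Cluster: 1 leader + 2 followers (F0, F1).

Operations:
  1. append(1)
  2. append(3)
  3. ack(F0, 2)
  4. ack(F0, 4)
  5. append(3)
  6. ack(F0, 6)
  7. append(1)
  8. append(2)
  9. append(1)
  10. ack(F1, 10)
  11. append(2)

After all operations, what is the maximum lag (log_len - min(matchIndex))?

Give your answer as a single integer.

Op 1: append 1 -> log_len=1
Op 2: append 3 -> log_len=4
Op 3: F0 acks idx 2 -> match: F0=2 F1=0; commitIndex=2
Op 4: F0 acks idx 4 -> match: F0=4 F1=0; commitIndex=4
Op 5: append 3 -> log_len=7
Op 6: F0 acks idx 6 -> match: F0=6 F1=0; commitIndex=6
Op 7: append 1 -> log_len=8
Op 8: append 2 -> log_len=10
Op 9: append 1 -> log_len=11
Op 10: F1 acks idx 10 -> match: F0=6 F1=10; commitIndex=10
Op 11: append 2 -> log_len=13

Answer: 7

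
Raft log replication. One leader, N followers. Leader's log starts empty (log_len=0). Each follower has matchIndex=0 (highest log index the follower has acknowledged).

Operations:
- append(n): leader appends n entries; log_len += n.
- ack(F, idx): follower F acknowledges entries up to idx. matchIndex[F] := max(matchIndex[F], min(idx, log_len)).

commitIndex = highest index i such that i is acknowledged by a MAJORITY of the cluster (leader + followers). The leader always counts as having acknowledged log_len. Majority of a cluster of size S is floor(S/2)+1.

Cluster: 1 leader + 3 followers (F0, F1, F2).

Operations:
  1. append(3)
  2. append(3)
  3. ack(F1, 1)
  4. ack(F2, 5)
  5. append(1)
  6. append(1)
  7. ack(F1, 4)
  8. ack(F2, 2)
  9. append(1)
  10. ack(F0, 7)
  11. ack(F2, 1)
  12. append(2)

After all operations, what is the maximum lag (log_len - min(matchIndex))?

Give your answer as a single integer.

Op 1: append 3 -> log_len=3
Op 2: append 3 -> log_len=6
Op 3: F1 acks idx 1 -> match: F0=0 F1=1 F2=0; commitIndex=0
Op 4: F2 acks idx 5 -> match: F0=0 F1=1 F2=5; commitIndex=1
Op 5: append 1 -> log_len=7
Op 6: append 1 -> log_len=8
Op 7: F1 acks idx 4 -> match: F0=0 F1=4 F2=5; commitIndex=4
Op 8: F2 acks idx 2 -> match: F0=0 F1=4 F2=5; commitIndex=4
Op 9: append 1 -> log_len=9
Op 10: F0 acks idx 7 -> match: F0=7 F1=4 F2=5; commitIndex=5
Op 11: F2 acks idx 1 -> match: F0=7 F1=4 F2=5; commitIndex=5
Op 12: append 2 -> log_len=11

Answer: 7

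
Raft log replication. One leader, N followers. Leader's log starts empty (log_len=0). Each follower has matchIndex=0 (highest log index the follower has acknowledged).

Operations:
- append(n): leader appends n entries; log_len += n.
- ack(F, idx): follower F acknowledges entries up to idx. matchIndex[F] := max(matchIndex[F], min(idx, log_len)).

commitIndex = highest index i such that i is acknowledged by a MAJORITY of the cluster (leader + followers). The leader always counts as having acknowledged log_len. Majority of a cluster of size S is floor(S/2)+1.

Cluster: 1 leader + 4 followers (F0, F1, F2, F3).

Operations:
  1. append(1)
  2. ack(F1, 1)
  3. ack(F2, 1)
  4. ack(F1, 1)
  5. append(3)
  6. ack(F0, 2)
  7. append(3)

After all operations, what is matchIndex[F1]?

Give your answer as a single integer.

Op 1: append 1 -> log_len=1
Op 2: F1 acks idx 1 -> match: F0=0 F1=1 F2=0 F3=0; commitIndex=0
Op 3: F2 acks idx 1 -> match: F0=0 F1=1 F2=1 F3=0; commitIndex=1
Op 4: F1 acks idx 1 -> match: F0=0 F1=1 F2=1 F3=0; commitIndex=1
Op 5: append 3 -> log_len=4
Op 6: F0 acks idx 2 -> match: F0=2 F1=1 F2=1 F3=0; commitIndex=1
Op 7: append 3 -> log_len=7

Answer: 1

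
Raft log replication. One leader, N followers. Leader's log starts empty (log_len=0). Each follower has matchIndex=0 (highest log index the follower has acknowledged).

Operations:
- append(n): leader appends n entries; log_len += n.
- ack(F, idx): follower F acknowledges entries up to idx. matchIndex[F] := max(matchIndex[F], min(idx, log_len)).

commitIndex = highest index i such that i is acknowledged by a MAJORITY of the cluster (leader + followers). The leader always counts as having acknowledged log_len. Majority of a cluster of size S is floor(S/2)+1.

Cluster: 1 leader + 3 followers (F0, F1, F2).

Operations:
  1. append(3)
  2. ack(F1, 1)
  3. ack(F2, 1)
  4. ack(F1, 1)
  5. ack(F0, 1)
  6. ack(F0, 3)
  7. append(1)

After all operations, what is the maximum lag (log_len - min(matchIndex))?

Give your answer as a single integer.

Answer: 3

Derivation:
Op 1: append 3 -> log_len=3
Op 2: F1 acks idx 1 -> match: F0=0 F1=1 F2=0; commitIndex=0
Op 3: F2 acks idx 1 -> match: F0=0 F1=1 F2=1; commitIndex=1
Op 4: F1 acks idx 1 -> match: F0=0 F1=1 F2=1; commitIndex=1
Op 5: F0 acks idx 1 -> match: F0=1 F1=1 F2=1; commitIndex=1
Op 6: F0 acks idx 3 -> match: F0=3 F1=1 F2=1; commitIndex=1
Op 7: append 1 -> log_len=4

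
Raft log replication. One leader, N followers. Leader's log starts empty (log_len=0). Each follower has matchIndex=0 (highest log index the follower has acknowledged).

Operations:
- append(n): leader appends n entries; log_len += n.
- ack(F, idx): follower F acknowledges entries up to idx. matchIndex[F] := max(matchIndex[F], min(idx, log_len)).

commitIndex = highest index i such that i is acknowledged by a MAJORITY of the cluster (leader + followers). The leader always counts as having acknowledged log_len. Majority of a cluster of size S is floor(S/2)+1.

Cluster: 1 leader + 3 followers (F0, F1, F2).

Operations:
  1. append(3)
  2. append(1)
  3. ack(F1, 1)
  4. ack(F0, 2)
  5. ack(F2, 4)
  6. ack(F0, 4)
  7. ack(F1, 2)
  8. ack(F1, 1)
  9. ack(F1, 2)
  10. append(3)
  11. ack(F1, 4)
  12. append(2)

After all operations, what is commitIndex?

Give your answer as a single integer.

Op 1: append 3 -> log_len=3
Op 2: append 1 -> log_len=4
Op 3: F1 acks idx 1 -> match: F0=0 F1=1 F2=0; commitIndex=0
Op 4: F0 acks idx 2 -> match: F0=2 F1=1 F2=0; commitIndex=1
Op 5: F2 acks idx 4 -> match: F0=2 F1=1 F2=4; commitIndex=2
Op 6: F0 acks idx 4 -> match: F0=4 F1=1 F2=4; commitIndex=4
Op 7: F1 acks idx 2 -> match: F0=4 F1=2 F2=4; commitIndex=4
Op 8: F1 acks idx 1 -> match: F0=4 F1=2 F2=4; commitIndex=4
Op 9: F1 acks idx 2 -> match: F0=4 F1=2 F2=4; commitIndex=4
Op 10: append 3 -> log_len=7
Op 11: F1 acks idx 4 -> match: F0=4 F1=4 F2=4; commitIndex=4
Op 12: append 2 -> log_len=9

Answer: 4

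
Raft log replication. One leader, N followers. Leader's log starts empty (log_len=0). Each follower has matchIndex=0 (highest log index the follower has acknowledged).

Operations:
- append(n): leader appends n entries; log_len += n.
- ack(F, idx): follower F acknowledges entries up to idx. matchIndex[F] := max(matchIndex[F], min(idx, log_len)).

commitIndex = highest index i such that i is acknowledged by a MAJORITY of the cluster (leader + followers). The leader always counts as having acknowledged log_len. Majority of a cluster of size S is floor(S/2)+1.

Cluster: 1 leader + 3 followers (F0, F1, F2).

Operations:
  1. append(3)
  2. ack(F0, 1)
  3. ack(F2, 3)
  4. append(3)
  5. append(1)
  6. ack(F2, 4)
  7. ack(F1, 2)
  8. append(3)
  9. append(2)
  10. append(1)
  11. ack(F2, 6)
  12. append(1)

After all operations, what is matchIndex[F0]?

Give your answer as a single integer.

Op 1: append 3 -> log_len=3
Op 2: F0 acks idx 1 -> match: F0=1 F1=0 F2=0; commitIndex=0
Op 3: F2 acks idx 3 -> match: F0=1 F1=0 F2=3; commitIndex=1
Op 4: append 3 -> log_len=6
Op 5: append 1 -> log_len=7
Op 6: F2 acks idx 4 -> match: F0=1 F1=0 F2=4; commitIndex=1
Op 7: F1 acks idx 2 -> match: F0=1 F1=2 F2=4; commitIndex=2
Op 8: append 3 -> log_len=10
Op 9: append 2 -> log_len=12
Op 10: append 1 -> log_len=13
Op 11: F2 acks idx 6 -> match: F0=1 F1=2 F2=6; commitIndex=2
Op 12: append 1 -> log_len=14

Answer: 1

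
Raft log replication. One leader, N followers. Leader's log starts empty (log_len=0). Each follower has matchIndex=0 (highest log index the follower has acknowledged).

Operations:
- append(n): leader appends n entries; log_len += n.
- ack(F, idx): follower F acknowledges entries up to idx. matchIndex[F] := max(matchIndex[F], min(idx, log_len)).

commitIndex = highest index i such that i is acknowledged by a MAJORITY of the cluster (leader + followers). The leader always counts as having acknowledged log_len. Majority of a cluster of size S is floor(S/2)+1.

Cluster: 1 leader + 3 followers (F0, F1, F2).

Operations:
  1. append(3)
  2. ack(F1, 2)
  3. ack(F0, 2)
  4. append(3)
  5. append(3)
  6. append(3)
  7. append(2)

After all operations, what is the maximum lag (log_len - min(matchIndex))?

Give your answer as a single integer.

Op 1: append 3 -> log_len=3
Op 2: F1 acks idx 2 -> match: F0=0 F1=2 F2=0; commitIndex=0
Op 3: F0 acks idx 2 -> match: F0=2 F1=2 F2=0; commitIndex=2
Op 4: append 3 -> log_len=6
Op 5: append 3 -> log_len=9
Op 6: append 3 -> log_len=12
Op 7: append 2 -> log_len=14

Answer: 14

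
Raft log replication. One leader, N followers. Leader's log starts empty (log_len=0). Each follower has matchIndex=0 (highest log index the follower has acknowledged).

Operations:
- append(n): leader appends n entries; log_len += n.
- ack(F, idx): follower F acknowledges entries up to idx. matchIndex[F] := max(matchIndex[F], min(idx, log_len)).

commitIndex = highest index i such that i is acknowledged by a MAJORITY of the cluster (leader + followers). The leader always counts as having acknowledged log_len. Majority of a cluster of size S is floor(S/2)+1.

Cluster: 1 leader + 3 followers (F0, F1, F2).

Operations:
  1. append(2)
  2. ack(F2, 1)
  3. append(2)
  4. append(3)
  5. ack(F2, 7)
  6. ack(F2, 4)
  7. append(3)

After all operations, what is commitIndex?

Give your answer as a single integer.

Answer: 0

Derivation:
Op 1: append 2 -> log_len=2
Op 2: F2 acks idx 1 -> match: F0=0 F1=0 F2=1; commitIndex=0
Op 3: append 2 -> log_len=4
Op 4: append 3 -> log_len=7
Op 5: F2 acks idx 7 -> match: F0=0 F1=0 F2=7; commitIndex=0
Op 6: F2 acks idx 4 -> match: F0=0 F1=0 F2=7; commitIndex=0
Op 7: append 3 -> log_len=10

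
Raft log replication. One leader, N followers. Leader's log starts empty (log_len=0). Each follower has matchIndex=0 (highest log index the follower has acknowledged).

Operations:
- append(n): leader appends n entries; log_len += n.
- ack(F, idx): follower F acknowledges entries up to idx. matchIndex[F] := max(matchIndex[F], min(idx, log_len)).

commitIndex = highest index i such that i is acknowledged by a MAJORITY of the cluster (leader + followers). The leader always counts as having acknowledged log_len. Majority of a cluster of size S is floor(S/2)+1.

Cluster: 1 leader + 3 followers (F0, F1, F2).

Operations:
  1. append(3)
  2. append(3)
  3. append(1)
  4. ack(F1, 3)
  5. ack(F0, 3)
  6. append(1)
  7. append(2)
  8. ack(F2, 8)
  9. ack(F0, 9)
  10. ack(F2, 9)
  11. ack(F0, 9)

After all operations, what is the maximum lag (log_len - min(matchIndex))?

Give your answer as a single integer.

Op 1: append 3 -> log_len=3
Op 2: append 3 -> log_len=6
Op 3: append 1 -> log_len=7
Op 4: F1 acks idx 3 -> match: F0=0 F1=3 F2=0; commitIndex=0
Op 5: F0 acks idx 3 -> match: F0=3 F1=3 F2=0; commitIndex=3
Op 6: append 1 -> log_len=8
Op 7: append 2 -> log_len=10
Op 8: F2 acks idx 8 -> match: F0=3 F1=3 F2=8; commitIndex=3
Op 9: F0 acks idx 9 -> match: F0=9 F1=3 F2=8; commitIndex=8
Op 10: F2 acks idx 9 -> match: F0=9 F1=3 F2=9; commitIndex=9
Op 11: F0 acks idx 9 -> match: F0=9 F1=3 F2=9; commitIndex=9

Answer: 7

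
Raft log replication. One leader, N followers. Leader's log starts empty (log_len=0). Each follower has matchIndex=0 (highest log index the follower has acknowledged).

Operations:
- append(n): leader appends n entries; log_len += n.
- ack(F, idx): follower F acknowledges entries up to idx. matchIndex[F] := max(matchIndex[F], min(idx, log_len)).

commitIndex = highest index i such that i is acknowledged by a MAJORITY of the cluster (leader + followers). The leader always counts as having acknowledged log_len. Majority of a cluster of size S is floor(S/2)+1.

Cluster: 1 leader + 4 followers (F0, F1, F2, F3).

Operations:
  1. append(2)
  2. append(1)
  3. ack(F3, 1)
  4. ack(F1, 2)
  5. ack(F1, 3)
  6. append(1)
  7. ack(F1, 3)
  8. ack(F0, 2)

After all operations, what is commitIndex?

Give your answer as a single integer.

Op 1: append 2 -> log_len=2
Op 2: append 1 -> log_len=3
Op 3: F3 acks idx 1 -> match: F0=0 F1=0 F2=0 F3=1; commitIndex=0
Op 4: F1 acks idx 2 -> match: F0=0 F1=2 F2=0 F3=1; commitIndex=1
Op 5: F1 acks idx 3 -> match: F0=0 F1=3 F2=0 F3=1; commitIndex=1
Op 6: append 1 -> log_len=4
Op 7: F1 acks idx 3 -> match: F0=0 F1=3 F2=0 F3=1; commitIndex=1
Op 8: F0 acks idx 2 -> match: F0=2 F1=3 F2=0 F3=1; commitIndex=2

Answer: 2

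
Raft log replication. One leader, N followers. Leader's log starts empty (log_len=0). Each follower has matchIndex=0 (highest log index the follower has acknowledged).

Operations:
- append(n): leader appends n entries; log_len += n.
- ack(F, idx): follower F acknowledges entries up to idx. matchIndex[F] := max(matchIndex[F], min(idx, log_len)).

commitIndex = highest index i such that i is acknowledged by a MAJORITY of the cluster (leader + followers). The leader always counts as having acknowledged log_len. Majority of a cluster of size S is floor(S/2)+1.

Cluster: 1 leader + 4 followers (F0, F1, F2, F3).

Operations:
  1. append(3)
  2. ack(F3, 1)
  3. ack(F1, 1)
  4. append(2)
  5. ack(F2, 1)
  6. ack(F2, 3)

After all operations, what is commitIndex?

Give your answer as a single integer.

Op 1: append 3 -> log_len=3
Op 2: F3 acks idx 1 -> match: F0=0 F1=0 F2=0 F3=1; commitIndex=0
Op 3: F1 acks idx 1 -> match: F0=0 F1=1 F2=0 F3=1; commitIndex=1
Op 4: append 2 -> log_len=5
Op 5: F2 acks idx 1 -> match: F0=0 F1=1 F2=1 F3=1; commitIndex=1
Op 6: F2 acks idx 3 -> match: F0=0 F1=1 F2=3 F3=1; commitIndex=1

Answer: 1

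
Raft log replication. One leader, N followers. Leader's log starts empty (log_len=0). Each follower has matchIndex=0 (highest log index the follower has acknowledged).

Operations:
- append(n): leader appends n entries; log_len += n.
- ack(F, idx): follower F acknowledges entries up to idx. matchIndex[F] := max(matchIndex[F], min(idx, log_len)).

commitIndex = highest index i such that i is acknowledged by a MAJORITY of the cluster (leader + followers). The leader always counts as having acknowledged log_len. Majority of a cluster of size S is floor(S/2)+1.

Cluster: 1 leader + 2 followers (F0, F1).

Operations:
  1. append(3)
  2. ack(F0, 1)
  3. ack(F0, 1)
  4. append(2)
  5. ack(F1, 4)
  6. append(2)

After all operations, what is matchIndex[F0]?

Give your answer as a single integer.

Answer: 1

Derivation:
Op 1: append 3 -> log_len=3
Op 2: F0 acks idx 1 -> match: F0=1 F1=0; commitIndex=1
Op 3: F0 acks idx 1 -> match: F0=1 F1=0; commitIndex=1
Op 4: append 2 -> log_len=5
Op 5: F1 acks idx 4 -> match: F0=1 F1=4; commitIndex=4
Op 6: append 2 -> log_len=7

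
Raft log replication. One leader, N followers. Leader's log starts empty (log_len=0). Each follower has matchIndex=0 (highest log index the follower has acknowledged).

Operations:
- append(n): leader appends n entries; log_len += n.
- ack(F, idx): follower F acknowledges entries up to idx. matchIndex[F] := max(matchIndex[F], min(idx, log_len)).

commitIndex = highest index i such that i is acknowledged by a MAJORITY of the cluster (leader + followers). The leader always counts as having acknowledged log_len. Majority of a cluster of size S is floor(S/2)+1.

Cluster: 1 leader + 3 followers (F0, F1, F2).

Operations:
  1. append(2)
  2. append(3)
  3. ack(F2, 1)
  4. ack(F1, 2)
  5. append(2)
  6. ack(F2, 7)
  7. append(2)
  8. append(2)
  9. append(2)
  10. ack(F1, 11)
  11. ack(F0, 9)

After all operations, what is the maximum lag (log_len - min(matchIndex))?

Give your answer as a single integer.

Op 1: append 2 -> log_len=2
Op 2: append 3 -> log_len=5
Op 3: F2 acks idx 1 -> match: F0=0 F1=0 F2=1; commitIndex=0
Op 4: F1 acks idx 2 -> match: F0=0 F1=2 F2=1; commitIndex=1
Op 5: append 2 -> log_len=7
Op 6: F2 acks idx 7 -> match: F0=0 F1=2 F2=7; commitIndex=2
Op 7: append 2 -> log_len=9
Op 8: append 2 -> log_len=11
Op 9: append 2 -> log_len=13
Op 10: F1 acks idx 11 -> match: F0=0 F1=11 F2=7; commitIndex=7
Op 11: F0 acks idx 9 -> match: F0=9 F1=11 F2=7; commitIndex=9

Answer: 6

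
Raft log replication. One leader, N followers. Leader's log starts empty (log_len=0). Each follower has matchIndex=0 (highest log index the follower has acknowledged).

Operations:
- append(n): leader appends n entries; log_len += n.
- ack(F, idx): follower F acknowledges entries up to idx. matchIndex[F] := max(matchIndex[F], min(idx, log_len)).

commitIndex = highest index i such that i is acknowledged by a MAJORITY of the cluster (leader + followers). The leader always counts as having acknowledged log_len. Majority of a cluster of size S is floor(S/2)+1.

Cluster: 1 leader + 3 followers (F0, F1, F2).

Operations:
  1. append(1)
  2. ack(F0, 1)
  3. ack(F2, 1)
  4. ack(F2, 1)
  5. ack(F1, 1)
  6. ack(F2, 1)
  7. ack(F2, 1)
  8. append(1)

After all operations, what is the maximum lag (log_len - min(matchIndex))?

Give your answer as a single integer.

Op 1: append 1 -> log_len=1
Op 2: F0 acks idx 1 -> match: F0=1 F1=0 F2=0; commitIndex=0
Op 3: F2 acks idx 1 -> match: F0=1 F1=0 F2=1; commitIndex=1
Op 4: F2 acks idx 1 -> match: F0=1 F1=0 F2=1; commitIndex=1
Op 5: F1 acks idx 1 -> match: F0=1 F1=1 F2=1; commitIndex=1
Op 6: F2 acks idx 1 -> match: F0=1 F1=1 F2=1; commitIndex=1
Op 7: F2 acks idx 1 -> match: F0=1 F1=1 F2=1; commitIndex=1
Op 8: append 1 -> log_len=2

Answer: 1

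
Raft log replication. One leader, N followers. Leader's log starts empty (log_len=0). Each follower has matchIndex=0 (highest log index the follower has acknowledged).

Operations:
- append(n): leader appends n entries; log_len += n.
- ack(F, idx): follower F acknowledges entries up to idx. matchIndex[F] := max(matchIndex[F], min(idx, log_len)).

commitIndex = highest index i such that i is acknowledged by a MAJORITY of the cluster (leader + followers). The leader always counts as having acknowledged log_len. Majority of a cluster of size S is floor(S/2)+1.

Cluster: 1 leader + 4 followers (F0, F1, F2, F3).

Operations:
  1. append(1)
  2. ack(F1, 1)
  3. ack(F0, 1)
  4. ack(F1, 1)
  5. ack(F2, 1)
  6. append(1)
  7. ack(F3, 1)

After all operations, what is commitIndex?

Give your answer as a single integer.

Op 1: append 1 -> log_len=1
Op 2: F1 acks idx 1 -> match: F0=0 F1=1 F2=0 F3=0; commitIndex=0
Op 3: F0 acks idx 1 -> match: F0=1 F1=1 F2=0 F3=0; commitIndex=1
Op 4: F1 acks idx 1 -> match: F0=1 F1=1 F2=0 F3=0; commitIndex=1
Op 5: F2 acks idx 1 -> match: F0=1 F1=1 F2=1 F3=0; commitIndex=1
Op 6: append 1 -> log_len=2
Op 7: F3 acks idx 1 -> match: F0=1 F1=1 F2=1 F3=1; commitIndex=1

Answer: 1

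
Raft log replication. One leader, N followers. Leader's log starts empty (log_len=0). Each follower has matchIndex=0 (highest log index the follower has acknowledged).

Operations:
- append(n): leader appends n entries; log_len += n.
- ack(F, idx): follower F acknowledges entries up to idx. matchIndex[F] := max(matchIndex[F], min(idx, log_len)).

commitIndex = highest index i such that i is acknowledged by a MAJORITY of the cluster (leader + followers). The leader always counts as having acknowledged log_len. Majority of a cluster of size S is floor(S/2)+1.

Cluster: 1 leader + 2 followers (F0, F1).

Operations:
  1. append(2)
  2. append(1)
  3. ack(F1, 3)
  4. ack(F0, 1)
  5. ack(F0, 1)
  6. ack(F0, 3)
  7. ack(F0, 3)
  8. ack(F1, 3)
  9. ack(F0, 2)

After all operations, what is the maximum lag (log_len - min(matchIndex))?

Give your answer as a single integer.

Op 1: append 2 -> log_len=2
Op 2: append 1 -> log_len=3
Op 3: F1 acks idx 3 -> match: F0=0 F1=3; commitIndex=3
Op 4: F0 acks idx 1 -> match: F0=1 F1=3; commitIndex=3
Op 5: F0 acks idx 1 -> match: F0=1 F1=3; commitIndex=3
Op 6: F0 acks idx 3 -> match: F0=3 F1=3; commitIndex=3
Op 7: F0 acks idx 3 -> match: F0=3 F1=3; commitIndex=3
Op 8: F1 acks idx 3 -> match: F0=3 F1=3; commitIndex=3
Op 9: F0 acks idx 2 -> match: F0=3 F1=3; commitIndex=3

Answer: 0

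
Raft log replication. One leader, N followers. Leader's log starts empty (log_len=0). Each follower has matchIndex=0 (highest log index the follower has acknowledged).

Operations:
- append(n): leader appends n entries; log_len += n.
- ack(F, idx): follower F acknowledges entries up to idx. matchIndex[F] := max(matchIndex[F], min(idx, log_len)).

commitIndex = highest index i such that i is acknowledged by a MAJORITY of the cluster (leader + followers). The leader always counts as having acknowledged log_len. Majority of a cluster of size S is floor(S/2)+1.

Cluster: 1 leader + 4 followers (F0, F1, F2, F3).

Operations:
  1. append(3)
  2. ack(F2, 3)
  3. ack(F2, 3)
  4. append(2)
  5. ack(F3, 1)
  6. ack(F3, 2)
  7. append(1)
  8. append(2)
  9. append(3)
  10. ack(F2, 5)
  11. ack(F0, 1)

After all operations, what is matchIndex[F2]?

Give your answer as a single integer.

Answer: 5

Derivation:
Op 1: append 3 -> log_len=3
Op 2: F2 acks idx 3 -> match: F0=0 F1=0 F2=3 F3=0; commitIndex=0
Op 3: F2 acks idx 3 -> match: F0=0 F1=0 F2=3 F3=0; commitIndex=0
Op 4: append 2 -> log_len=5
Op 5: F3 acks idx 1 -> match: F0=0 F1=0 F2=3 F3=1; commitIndex=1
Op 6: F3 acks idx 2 -> match: F0=0 F1=0 F2=3 F3=2; commitIndex=2
Op 7: append 1 -> log_len=6
Op 8: append 2 -> log_len=8
Op 9: append 3 -> log_len=11
Op 10: F2 acks idx 5 -> match: F0=0 F1=0 F2=5 F3=2; commitIndex=2
Op 11: F0 acks idx 1 -> match: F0=1 F1=0 F2=5 F3=2; commitIndex=2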